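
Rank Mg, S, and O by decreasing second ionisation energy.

The second ionization energy removes an electron from the +1 ion. For each element: Mg⁺ still has 1 valence electron; S⁺ still has 5 valence electrons; O⁺ still has 5 valence electrons.
All are still removing valence electrons, so compare the +1 ions as you would atoms: IE_2 generally rises across a period (higher Z_eff) and falls down a group (larger shell), subject to the usual subshell exceptions.
Valence configurations: Mg⁺ [Ne]3s¹, S⁺ [Ne]3s²3p³, O⁺ [He]2s²2p³.
The numbers (kJ/mol): Mg 1451, S 2252, O 3388.
Overall IE_2 order: Mg < S < O.

O > S > Mg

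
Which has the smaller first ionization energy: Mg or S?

Across a period the outer electron is held more tightly (higher IE₁); down a group it sits in a higher shell, more shielded, and comes off more easily.
All lie in period 3, so first ionization energy increases left to right.
So Mg has the smaller first ionization energy (Mg < S).

Mg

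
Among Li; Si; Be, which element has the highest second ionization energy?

Li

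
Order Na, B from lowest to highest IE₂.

IE_2 is the cost of taking one more electron from the +1 cation: Na⁺ is the bare [Ne] core; B⁺ still has 2 valence electrons.
Pulling an electron out of a noble-gas core costs far more than removing a remaining valence electron, so Na sits at the high end of IE_2.
Approximate IE_2 values (kJ/mol): Na 4562, B 2427.
So the second ionization energies run B < Na.

B < Na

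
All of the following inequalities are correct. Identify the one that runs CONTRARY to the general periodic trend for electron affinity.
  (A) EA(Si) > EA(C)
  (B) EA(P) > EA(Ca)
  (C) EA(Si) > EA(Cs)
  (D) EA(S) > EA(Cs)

(A)

The general trend: electron affinity increases across a period and decreases down a group.
(A) Si (period 3, group 14) vs C (period 2, group 14): the stated order contradicts the simple trend.
(B) P (period 3, group 15) vs Ca (period 4, group 2): the stated order agrees with the simple trend.
(C) Si (period 3, group 14) vs Cs (period 6, group 1): the stated order agrees with the simple trend.
(D) S (period 3, group 16) vs Cs (period 6, group 1): the stated order agrees with the simple trend.
The exception is (A): Si's larger, more diffuse 3p orbitals accept an added electron slightly more readily than C's compact 2p.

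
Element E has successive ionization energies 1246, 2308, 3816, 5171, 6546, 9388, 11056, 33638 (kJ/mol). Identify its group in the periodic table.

Group 17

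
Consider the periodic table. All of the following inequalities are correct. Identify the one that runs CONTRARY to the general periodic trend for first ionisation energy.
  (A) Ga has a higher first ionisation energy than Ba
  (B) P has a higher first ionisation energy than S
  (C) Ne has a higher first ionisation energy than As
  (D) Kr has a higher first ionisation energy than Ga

(B)

The general trend: first ionisation energy increases across a period and decreases down a group.
(A) Ga (period 4, group 13) vs Ba (period 6, group 2): the stated order agrees with the simple trend.
(B) P (period 3, group 15) vs S (period 3, group 16): the stated order contradicts the simple trend.
(C) Ne (period 2, group 18) vs As (period 4, group 15): the stated order agrees with the simple trend.
(D) Kr (period 4, group 18) vs Ga (period 4, group 13): the stated order agrees with the simple trend.
The exception is (B): S (3p⁴) ionizes more easily than half-filled P (3p³) because the paired 3p electron in S is pushed out by e⁻–e⁻ repulsion.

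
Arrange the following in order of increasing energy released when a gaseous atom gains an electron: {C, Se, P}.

C is in period 2, group 14; P is in period 3, group 15; Se is in period 4, group 16.
Adding an electron releases more energy for atoms nearer the top right (short of the noble gases).
A diagonal step moves right (one effect) and down (the opposite effect) at once.
C > P: the two effects oppose for this pair; the down-group effect wins (122 vs 72 kJ/mol).
Se > C: period and group pull opposite ways; the across-period shift dominates (195 vs 122 kJ/mol).
Tabulated electron affinity (kJ/mol): C 122, P 72, Se 195.
So from lowest to highest: P < C < Se.

P < C < Se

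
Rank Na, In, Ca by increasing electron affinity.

Atoms with high Z_eff and room in the valence shell (especially the halogens) have the most exothermic electron affinities.
These sit on a diagonal, where the across-period and down-group effects partly cancel.
In > Ca: period and group pull opposite ways; the across-period shift dominates (29 vs 2 kJ/mol).
Na > In: period and group pull opposite ways; the down-group shift dominates (53 vs 29 kJ/mol).
For reference (kJ/mol): Na 53, Ca 2, In 29.
So from lowest to highest: Ca < In < Na.

Ca < In < Na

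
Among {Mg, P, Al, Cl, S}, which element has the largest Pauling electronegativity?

Mg is in period 3, group 2; Al is in period 3, group 13; P is in period 3, group 15; S is in period 3, group 16; Cl is in period 3, group 17.
Atoms toward the upper right of the periodic table pull bonding electrons most strongly.
All lie in period 3, so electronegativity increases left to right.
The largest Pauling electronegativity among these belongs to Cl.

Cl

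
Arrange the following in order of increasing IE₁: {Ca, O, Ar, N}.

Ca, O, N, Ar

N is in period 2, group 15; O is in period 2, group 16; Ar is in period 3, group 18; Ca is in period 4, group 2.
Removing the outermost electron gets harder across a period and easier down a group.
Here both period and group differ, so the two effects have to be weighed against each other.
O > Ca: relative to Ca, both the across-period and down-group shifts push O's first ionization energy up.
N > O: this pair runs against the simple trend — see the exception note.
Ar > N: the two effects oppose for this pair; the across-period effect wins (1521 vs 1402 kJ/mol).
Note the exception: N has a higher first ionization energy than O, contrary to the simple trend — pairing an electron in O's 2p⁴ costs repulsion energy, so O ionizes more easily than half-filled N (2p³).
Tabulated first ionization energy (kJ/mol): N 1402, O 1314, Ar 1521, Ca 590.
So from lowest to highest: Ca < O < N < Ar.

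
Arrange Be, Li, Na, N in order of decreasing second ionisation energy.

Li > Na > N > Be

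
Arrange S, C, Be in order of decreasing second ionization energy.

C > S > Be

IE_2 is the cost of taking one more electron from the +1 cation: S⁺ still has 5 valence electrons; C⁺ still has 3 valence electrons; Be⁺ still has 1 valence electron.
All are still removing valence electrons, so compare the +1 ions as you would atoms: IE_2 generally rises across a period (higher Z_eff) and falls down a group (larger shell), subject to the usual subshell exceptions.
Valence configurations: S⁺ [Ne]3s²3p³, C⁺ [He]2s²2p¹, Be⁺ [He]2s¹.
Tabulated IE_2 (kJ/mol): S 2252, C 2353, Be 1757.
Hence IE_2: Be < S < C.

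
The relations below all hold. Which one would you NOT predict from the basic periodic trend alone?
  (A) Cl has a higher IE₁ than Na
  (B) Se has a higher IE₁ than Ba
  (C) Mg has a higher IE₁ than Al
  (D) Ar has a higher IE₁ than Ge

(C)

The general trend: IE₁ increases across a period and decreases down a group.
(A) Cl (period 3, group 17) vs Na (period 3, group 1): the stated order agrees with the simple trend.
(B) Se (period 4, group 16) vs Ba (period 6, group 2): the stated order agrees with the simple trend.
(C) Mg (period 3, group 2) vs Al (period 3, group 13): the stated order contradicts the simple trend.
(D) Ar (period 3, group 18) vs Ge (period 4, group 14): the stated order agrees with the simple trend.
The exception is (C): Al's single 3p electron is easier to remove than one from Mg's filled 3s².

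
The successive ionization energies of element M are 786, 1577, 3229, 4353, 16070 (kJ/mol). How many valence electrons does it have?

Look for the largest jump between consecutive ionization energies: IE5/IE4 ≈ 3.7, far larger than any earlier ratio.
That jump marks the point where a core electron is being removed. So the atom has 4 valence electrons.

4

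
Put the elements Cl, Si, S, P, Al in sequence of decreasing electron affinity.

Al is in period 3, group 13; Si is in period 3, group 14; P is in period 3, group 15; S is in period 3, group 16; Cl is in period 3, group 17.
Adding an electron releases more energy for atoms nearer the top right (short of the noble gases).
All lie in period 3; the across-period trend (electron affinity increases left to right) applies, with the exception below.
Note the exception: Si has a higher electron affinity than P, contrary to the simple trend — adding an electron to P's half-filled 3p³ is unfavourable, so Si (3p²) has the more exothermic EA.
Approximate values (kJ/mol): Al 42, Si 134, P 72, S 200, Cl 349.
So from highest to lowest: Cl > S > Si > P > Al.

Cl > S > Si > P > Al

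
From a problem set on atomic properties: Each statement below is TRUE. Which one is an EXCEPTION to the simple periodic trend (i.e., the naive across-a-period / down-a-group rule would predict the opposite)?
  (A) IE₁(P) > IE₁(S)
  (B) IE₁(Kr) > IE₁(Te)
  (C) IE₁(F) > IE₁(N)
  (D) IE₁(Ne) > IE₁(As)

(A)

The general trend: first ionization energy increases across a period and decreases down a group.
(A) P (period 3, group 15) vs S (period 3, group 16): the stated order contradicts the simple trend.
(B) Kr (period 4, group 18) vs Te (period 5, group 16): the stated order agrees with the simple trend.
(C) F (period 2, group 17) vs N (period 2, group 15): the stated order agrees with the simple trend.
(D) Ne (period 2, group 18) vs As (period 4, group 15): the stated order agrees with the simple trend.
The exception is (A): S (3p⁴) ionizes more easily than half-filled P (3p³) because the paired 3p electron in S is pushed out by e⁻–e⁻ repulsion.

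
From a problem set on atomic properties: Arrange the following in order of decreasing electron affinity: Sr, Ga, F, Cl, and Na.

Cl, F, Na, Ga, Sr

EA tends to increase across a period and decrease down a group, though the pattern is less regular than for IE or radius.
These span different periods and groups, so the two trends combine.
Ga > Sr: relative to Sr, both the across-period and down-group shifts push Ga's electron affinity up.
Na > Ga: the two effects oppose for this pair; the down-group effect wins (53 vs 29 kJ/mol).
F > Na: relative to Na, both the across-period and down-group shifts push F's electron affinity up.
Cl > F: this pair runs against the simple trend — see the exception note.
Note the exception: Cl has a higher electron affinity than F, contrary to the simple trend — F's small 2p subshell makes the incoming electron feel strong e⁻–e⁻ repulsion, so Cl actually releases more energy on gaining an electron.
Tabulated electron affinity (kJ/mol): F 328, Na 53, Cl 349, Ga 29, Sr 5.
So from highest to lowest: Cl > F > Na > Ga > Sr.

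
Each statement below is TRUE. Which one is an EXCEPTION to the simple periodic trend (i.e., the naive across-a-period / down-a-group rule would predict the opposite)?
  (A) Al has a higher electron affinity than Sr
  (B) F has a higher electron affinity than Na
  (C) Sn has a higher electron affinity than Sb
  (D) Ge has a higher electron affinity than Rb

The general trend: electron affinity increases across a period and decreases down a group.
(A) Al (period 3, group 13) vs Sr (period 5, group 2): the stated order agrees with the simple trend.
(B) F (period 2, group 17) vs Na (period 3, group 1): the stated order agrees with the simple trend.
(C) Sn (period 5, group 14) vs Sb (period 5, group 15): the stated order contradicts the simple trend.
(D) Ge (period 4, group 14) vs Rb (period 5, group 1): the stated order agrees with the simple trend.
The exception is (C): adding an electron to Sb's half-filled 5p³ is unfavourable, so Sn has the more exothermic EA.

(C)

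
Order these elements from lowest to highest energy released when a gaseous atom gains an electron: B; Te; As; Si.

B < As < Si < Te

Electron affinity generally becomes more exothermic across a period toward the halogens and less exothermic down a group.
A diagonal step moves right (one effect) and down (the opposite effect) at once.
As > B: period and group pull opposite ways; the across-period shift dominates (78 vs 27 kJ/mol).
Si > As: the two effects oppose for this pair; the down-group effect wins (134 vs 78 kJ/mol).
Te > Si: period and group pull opposite ways; the across-period shift dominates (190 vs 134 kJ/mol).
Tabulated electron affinity (kJ/mol): B 27, Si 134, As 78, Te 190.
So from lowest to highest: B < As < Si < Te.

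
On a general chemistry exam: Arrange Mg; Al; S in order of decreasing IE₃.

Mg, S, Al

The third ionization energy removes an electron from the +2 ion. For each element: Mg²⁺ is the bare [Ne] core; Al²⁺ still has 1 valence electron; S²⁺ still has 4 valence electrons.
Core electrons are held far more tightly than valence electrons, so Mg tops the IE_3 order.
Valence configurations: Al²⁺ [Ne]3s¹, S²⁺ [Ne]3s²3p².
The numbers (kJ/mol): Mg 7733, Al 2745, S 3357.
Putting it together, IE_3: Al < S < Mg.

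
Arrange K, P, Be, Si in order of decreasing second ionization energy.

Consider each +1 ion: K⁺ is the bare [Ar] core; P⁺ still has 4 valence electrons; Be⁺ still has 1 valence electron; Si⁺ still has 3 valence electrons.
Breaking into a closed-shell core is much more expensive than removing a leftover valence electron — K has the largest IE_2 here.
Valence configurations: P⁺ [Ne]3s²3p², Be⁺ [He]2s¹, Si⁺ [Ne]3s²3p¹.
The numbers (kJ/mol): K 3052, P 1907, Be 1757, Si 1577.
So the second ionization energies run Si < Be < P < K.

K > P > Be > Si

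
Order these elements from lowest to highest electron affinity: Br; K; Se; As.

K < As < Se < Br

K is in period 4, group 1; As is in period 4, group 15; Se is in period 4, group 16; Br is in period 4, group 17.
EA tends to increase across a period and decrease down a group, though the pattern is less regular than for IE or radius.
All lie in period 4, so electron affinity increases left to right.
So from lowest to highest: K < As < Se < Br.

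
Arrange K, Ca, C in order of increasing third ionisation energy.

Consider each +2 ion: K²⁺ is already 1 electron into the core; Ca²⁺ is the bare [Ar] core; C²⁺ still has 2 valence electrons.
Usually core removal costs more than valence removal, but here the competition is close: a tightly held n=2 valence electron can cost more to remove than an n=3 core electron, so the actual values have to decide it.
Approximate IE_3 values (kJ/mol): K 4420, Ca 4912, C 4620.
Overall IE_3 order: K < C < Ca.

K < C < Ca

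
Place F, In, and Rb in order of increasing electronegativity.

F is in period 2, group 17; Rb is in period 5, group 1; In is in period 5, group 13.
Atoms toward the upper right of the periodic table pull bonding electrons most strongly.
Here both period and group differ, so the two effects have to be weighed against each other.
In > Rb: both are in period 5; the period trend gives In the larger value.
F > In: relative to In, both the across-period and down-group shifts push F's electronegativity up.
For reference (Pauling): F 3.98, Rb 0.82, In 1.78.
So from lowest to highest: Rb < In < F.

Rb < In < F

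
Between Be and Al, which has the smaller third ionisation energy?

Al

The third ionization energy removes an electron from the +2 ion. For each element: Be²⁺ is the bare [He] core; Al²⁺ still has 1 valence electron.
Pulling an electron out of a noble-gas core costs far more than removing a remaining valence electron, so Be sits at the high end of IE_3.
Approximate IE_3 values (kJ/mol): Be 14849, Al 2745.
Putting it together, IE_3: Al < Be.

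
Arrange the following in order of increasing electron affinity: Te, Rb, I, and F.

Rb < Te < I < F

F is in period 2, group 17; Rb is in period 5, group 1; Te is in period 5, group 16; I is in period 5, group 17.
Atoms with high Z_eff and room in the valence shell (especially the halogens) have the most exothermic electron affinities.
Here both period and group differ, so the two effects have to be weighed against each other.
Te > Rb: both are in period 5; the period trend gives Te the larger value.
I > Te: both are in period 5; the period trend gives I the larger value.
F > I: F sits above I in group 17, so the down-group effect alone puts F higher.
For reference (kJ/mol): F 328, Rb 47, Te 190, I 295.
So from lowest to highest: Rb < Te < I < F.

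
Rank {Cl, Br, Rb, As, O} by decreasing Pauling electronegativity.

O is in period 2, group 16; Cl is in period 3, group 17; As is in period 4, group 15; Br is in period 4, group 17; Rb is in period 5, group 1.
Electronegativity increases across a period and decreases down a group, tracking effective nuclear charge and atomic size.
Neither a single period nor a single group — weigh both effects.
As > Rb: both effects reinforce here, so As is clearly the higher of the two.
Br > As: Br lies to the right of As in period 4, so the across-period effect alone puts Br higher.
Cl > Br: they share group 17; the group trend gives Cl the larger value.
O > Cl: the two effects oppose for this pair; the down-group effect wins (3.44 vs 3.16).
Approximate values (Pauling): O 3.44, Cl 3.16, As 2.18, Br 2.96, Rb 0.82.
So from highest to lowest: O > Cl > Br > As > Rb.

O > Cl > Br > As > Rb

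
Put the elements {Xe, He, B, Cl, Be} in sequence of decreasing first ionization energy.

He is in period 1, group 18; Be is in period 2, group 2; B is in period 2, group 13; Cl is in period 3, group 17; Xe is in period 5, group 18.
Across a period the outer electron is held more tightly (higher IE₁); down a group it sits in a higher shell, more shielded, and comes off more easily.
These span different periods and groups, so the two trends combine.
Be > B: this pair runs against the simple trend — see the exception note.
Xe > Be: the two effects oppose for this pair; the across-period effect wins (1170 vs 900 kJ/mol).
Cl > Xe: the two effects oppose for this pair; the down-group effect wins (1251 vs 1170 kJ/mol).
He > Cl: relative to Cl, both the across-period and down-group shifts push He's first ionization energy up.
Note the exception: Be has a higher first ionization energy than B, contrary to the simple trend — removing B's lone 2p electron is easier than breaking Be's filled 2s².
For reference (kJ/mol): He 2372, Be 900, B 801, Cl 1251, Xe 1170.
So from highest to lowest: He > Cl > Xe > Be > B.

He > Cl > Xe > Be > B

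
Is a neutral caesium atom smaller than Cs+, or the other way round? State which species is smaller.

Cs+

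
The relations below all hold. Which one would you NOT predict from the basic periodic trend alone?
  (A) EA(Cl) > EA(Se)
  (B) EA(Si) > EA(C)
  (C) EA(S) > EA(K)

The general trend: electron affinity increases across a period and decreases down a group.
(A) Cl (period 3, group 17) vs Se (period 4, group 16): the stated order agrees with the simple trend.
(B) Si (period 3, group 14) vs C (period 2, group 14): the stated order contradicts the simple trend.
(C) S (period 3, group 16) vs K (period 4, group 1): the stated order agrees with the simple trend.
The exception is (B): Si's larger, more diffuse 3p orbitals accept an added electron slightly more readily than C's compact 2p.

(B)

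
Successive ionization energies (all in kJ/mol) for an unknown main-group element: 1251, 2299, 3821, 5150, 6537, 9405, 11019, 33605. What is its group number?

Look for the largest jump between consecutive ionization energies: IE8/IE7 ≈ 3.0, far larger than any earlier ratio.
That jump marks the point where a core electron is being removed. So the atom has 7 valence electrons.
A main-group element with 7 valence electrons is in group 17.

Group 17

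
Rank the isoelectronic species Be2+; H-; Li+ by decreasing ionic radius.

All of these have 2 electrons, so size is governed by nuclear charge alone: the more protons, the stronger the pull on the same electron cloud, and the smaller the ion.
Nuclear charges: Be2+ (Z=4), Li+ (Z=3), H- (Z=1).
Largest to smallest: H- > Li+ > Be2+.

H-, Li+, Be2+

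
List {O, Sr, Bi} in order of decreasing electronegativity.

O > Bi > Sr

O is in period 2, group 16; Sr is in period 5, group 2; Bi is in period 6, group 15.
Electronegativity increases across a period and decreases down a group, tracking effective nuclear charge and atomic size.
These span different periods and groups, so the two trends combine.
Bi > Sr: period and group pull opposite ways; the across-period shift dominates (2.02 vs 0.95).
O > Bi: relative to Bi, both the across-period and down-group shifts push O's electronegativity up.
Tabulated electronegativity (Pauling): O 3.44, Sr 0.95, Bi 2.02.
So from highest to lowest: O > Bi > Sr.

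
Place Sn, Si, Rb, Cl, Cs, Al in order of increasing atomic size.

Cl < Si < Al < Sn < Rb < Cs

Moving right in a period, electrons are added to the same shell under a stronger nuclear pull, so atoms get smaller; moving down, a new shell is opened and atoms get larger.
These span different periods and groups, so the two trends combine.
Si > Cl: Si lies to the left of Cl in period 3, so the across-period effect alone puts Si larger.
Al > Si: Al lies to the left of Si in period 3, so the across-period effect alone puts Al larger.
Sn > Al: period and group pull opposite ways; the down-group shift dominates (140 vs 126 pm).
Rb > Sn: both are in period 5; the period trend gives Rb the larger value.
Cs > Rb: Cs sits below Rb in group 1, so the down-group effect alone puts Cs larger.
Tabulated atomic radius (pm): Al 126, Si 116, Cl 99, Rb 210, Sn 140, Cs 232.
So from smallest to largest: Cl < Si < Al < Sn < Rb < Cs.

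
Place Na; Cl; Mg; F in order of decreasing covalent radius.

F is in period 2, group 17; Na is in period 3, group 1; Mg is in period 3, group 2; Cl is in period 3, group 17.
Across a period the added protons contract the valence shell; down a group each new principal shell makes the atom larger.
Here both period and group differ, so the two effects have to be weighed against each other.
Cl > F: they share group 17; the group trend gives Cl the larger value.
Mg > Cl: both are in period 3; the period trend gives Mg the larger value.
Na > Mg: both are in period 3; the period trend gives Na the larger value.
Tabulated atomic radius (pm): F 64, Na 155, Mg 139, Cl 99.
So from largest to smallest: Na > Mg > Cl > F.

Na > Mg > Cl > F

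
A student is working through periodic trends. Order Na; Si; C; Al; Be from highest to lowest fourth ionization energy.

Be, Al, Na, C, Si

Consider each +3 ion: Na³⁺ is already 2 electrons into the core; Si³⁺ still has 1 valence electron; C³⁺ still has 1 valence electron; Al³⁺ is the bare [Ne] core; Be³⁺ is already 1 electron into the core.
Breaking into a closed-shell core is much more expensive than removing a leftover valence electron — Na, Al and Be have the largest IE_4 here.
Valence configurations: Si³⁺ [Ne]3s¹, C³⁺ [He]2s¹.
Tabulated IE_4 (kJ/mol): Na 9543, Si 4356, C 6223, Al 11577, Be 21007.
Overall IE_4 order: Si < C < Na < Al < Be.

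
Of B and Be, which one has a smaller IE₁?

Be is in period 2, group 2; B is in period 2, group 13.
Removing the outermost electron gets harder across a period and easier down a group.
All lie in period 2; the across-period trend (first ionization energy increases left to right) applies, with the exception below.
Note the exception: Be has a higher first ionization energy than B, contrary to the simple trend — removing B's lone 2p electron is easier than breaking Be's filled 2s².
Tabulated first ionization energy (kJ/mol): Be 900, B 801.
So B has the smaller IE₁ (B < Be).

B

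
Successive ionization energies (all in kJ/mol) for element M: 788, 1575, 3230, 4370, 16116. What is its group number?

Look for the largest jump between consecutive ionization energies: IE5/IE4 ≈ 3.7, far larger than any earlier ratio.
That jump marks the point where a core electron is being removed. So the atom has 4 valence electrons.
A main-group element with 4 valence electrons is in group 14.

Group 14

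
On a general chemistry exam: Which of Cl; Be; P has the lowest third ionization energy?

P

The third ionization energy removes an electron from the +2 ion. For each element: Cl²⁺ still has 5 valence electrons; Be²⁺ is the bare [He] core; P²⁺ still has 3 valence electrons.
Breaking into a closed-shell core is much more expensive than removing a leftover valence electron — Be has the largest IE_3 here.
Valence configurations: Cl²⁺ [Ne]3s²3p³, P²⁺ [Ne]3s²3p¹.
The numbers (kJ/mol): Cl 3822, Be 14849, P 2914.
Putting it together, IE_3: P < Cl < Be.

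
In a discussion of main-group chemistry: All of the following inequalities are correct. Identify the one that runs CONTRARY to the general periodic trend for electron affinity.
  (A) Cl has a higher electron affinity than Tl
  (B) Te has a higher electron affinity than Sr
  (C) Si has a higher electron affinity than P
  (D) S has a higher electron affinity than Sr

(C)

The general trend: electron affinity increases across a period and decreases down a group.
(A) Cl (period 3, group 17) vs Tl (period 6, group 13): the stated order agrees with the simple trend.
(B) Te (period 5, group 16) vs Sr (period 5, group 2): the stated order agrees with the simple trend.
(C) Si (period 3, group 14) vs P (period 3, group 15): the stated order contradicts the simple trend.
(D) S (period 3, group 16) vs Sr (period 5, group 2): the stated order agrees with the simple trend.
The exception is (C): adding an electron to P's half-filled 3p³ is unfavourable, so Si (3p²) has the more exothermic EA.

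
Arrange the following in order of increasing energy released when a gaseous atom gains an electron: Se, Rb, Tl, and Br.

Se is in period 4, group 16; Br is in period 4, group 17; Rb is in period 5, group 1; Tl is in period 6, group 13.
EA tends to increase across a period and decrease down a group, though the pattern is less regular than for IE or radius.
These span different periods and groups, so the two trends combine.
Rb > Tl: the two effects oppose for this pair; the down-group effect wins (47 vs 19 kJ/mol).
Se > Rb: relative to Rb, both the across-period and down-group shifts push Se's electron affinity up.
Br > Se: both are in period 4; the period trend gives Br the larger value.
Approximate values (kJ/mol): Se 195, Br 325, Rb 47, Tl 19.
So from lowest to highest: Tl < Rb < Se < Br.

Tl < Rb < Se < Br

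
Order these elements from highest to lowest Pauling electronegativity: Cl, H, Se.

Cl, Se, H

H is in period 1, group 1; Cl is in period 3, group 17; Se is in period 4, group 16.
Smaller atoms with higher effective nuclear charge are more electronegative.
These span different periods and groups, so the two trends combine.
Se > H: the two effects oppose for this pair; the across-period effect wins (2.55 vs 2.20).
Cl > Se: relative to Se, both the across-period and down-group shifts push Cl's electronegativity up.
Tabulated electronegativity (Pauling): H 2.20, Cl 3.16, Se 2.55.
So from highest to lowest: Cl > Se > H.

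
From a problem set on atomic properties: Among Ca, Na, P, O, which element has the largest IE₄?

Na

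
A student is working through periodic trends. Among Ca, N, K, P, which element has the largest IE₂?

After 1 electron has been removed, what remains? Ca⁺ still has 1 valence electron; N⁺ still has 4 valence electrons; K⁺ is the bare [Ar] core; P⁺ still has 4 valence electrons.
Pulling an electron out of a noble-gas core costs far more than removing a remaining valence electron, so K sits at the high end of IE_2.
Valence configurations: Ca⁺ [Ar]4s¹, N⁺ [He]2s²2p², P⁺ [Ne]3s²3p².
Tabulated IE_2 (kJ/mol): Ca 1145, N 2856, K 3052, P 1907.
Putting it together, IE_2: Ca < P < N < K.

K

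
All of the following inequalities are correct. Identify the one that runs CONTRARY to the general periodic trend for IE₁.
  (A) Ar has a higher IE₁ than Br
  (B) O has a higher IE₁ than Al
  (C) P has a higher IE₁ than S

(C)

The general trend: IE₁ increases across a period and decreases down a group.
(A) Ar (period 3, group 18) vs Br (period 4, group 17): the stated order agrees with the simple trend.
(B) O (period 2, group 16) vs Al (period 3, group 13): the stated order agrees with the simple trend.
(C) P (period 3, group 15) vs S (period 3, group 16): the stated order contradicts the simple trend.
The exception is (C): S (3p⁴) ionizes more easily than half-filled P (3p³) because the paired 3p electron in S is pushed out by e⁻–e⁻ repulsion.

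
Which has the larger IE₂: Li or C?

Li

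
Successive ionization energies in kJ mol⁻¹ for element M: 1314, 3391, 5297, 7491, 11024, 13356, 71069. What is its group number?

Look for the largest jump between consecutive ionization energies: IE7/IE6 ≈ 5.3, far larger than any earlier ratio.
That jump marks the point where a core electron is being removed. So the atom has 6 valence electrons.
A main-group element with 6 valence electrons is in group 16.

Group 16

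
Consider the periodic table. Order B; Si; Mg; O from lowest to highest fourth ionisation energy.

Si < O < Mg < B

Consider each +3 ion: B³⁺ is the bare [He] core; Si³⁺ still has 1 valence electron; Mg³⁺ is already 1 electron into the core; O³⁺ still has 3 valence electrons.
Core electrons are held far more tightly than valence electrons, so Mg and B top the IE_4 order.
Valence configurations: Si³⁺ [Ne]3s¹, O³⁺ [He]2s²2p¹.
Tabulated IE_4 (kJ/mol): B 25026, Si 4356, Mg 10543, O 7469.
Overall IE_4 order: Si < O < Mg < B.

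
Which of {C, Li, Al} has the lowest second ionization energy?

Al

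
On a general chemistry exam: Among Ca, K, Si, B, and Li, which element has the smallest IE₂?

Ca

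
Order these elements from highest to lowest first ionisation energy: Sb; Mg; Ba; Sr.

Sb > Mg > Sr > Ba

IE₁ increases left→right with effective nuclear charge and decreases top→bottom as the valence shell moves farther out.
Neither a single period nor a single group — weigh both effects.
Sr > Ba: Sr sits above Ba in group 2, so the down-group effect alone puts Sr higher.
Mg > Sr: Mg sits above Sr in group 2, so the down-group effect alone puts Mg higher.
Sb > Mg: period and group pull opposite ways; the across-period shift dominates (831 vs 738 kJ/mol).
For reference (kJ/mol): Mg 738, Sr 550, Sb 831, Ba 503.
So from highest to lowest: Sb > Mg > Sr > Ba.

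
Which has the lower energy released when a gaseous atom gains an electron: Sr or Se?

Sr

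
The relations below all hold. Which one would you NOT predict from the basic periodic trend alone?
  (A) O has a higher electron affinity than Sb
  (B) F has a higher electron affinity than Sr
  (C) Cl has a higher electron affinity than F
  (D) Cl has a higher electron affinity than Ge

The general trend: electron affinity increases across a period and decreases down a group.
(A) O (period 2, group 16) vs Sb (period 5, group 15): the stated order agrees with the simple trend.
(B) F (period 2, group 17) vs Sr (period 5, group 2): the stated order agrees with the simple trend.
(C) Cl (period 3, group 17) vs F (period 2, group 17): the stated order contradicts the simple trend.
(D) Cl (period 3, group 17) vs Ge (period 4, group 14): the stated order agrees with the simple trend.
The exception is (C): F's small 2p subshell makes the incoming electron feel strong e⁻–e⁻ repulsion, so Cl actually releases more energy on gaining an electron.

(C)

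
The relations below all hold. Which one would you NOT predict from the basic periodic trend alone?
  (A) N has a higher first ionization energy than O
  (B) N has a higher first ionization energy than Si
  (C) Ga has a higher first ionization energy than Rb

(A)

The general trend: first ionization energy increases across a period and decreases down a group.
(A) N (period 2, group 15) vs O (period 2, group 16): the stated order contradicts the simple trend.
(B) N (period 2, group 15) vs Si (period 3, group 14): the stated order agrees with the simple trend.
(C) Ga (period 4, group 13) vs Rb (period 5, group 1): the stated order agrees with the simple trend.
The exception is (A): pairing an electron in O's 2p⁴ costs repulsion energy, so O ionizes more easily than half-filled N (2p³).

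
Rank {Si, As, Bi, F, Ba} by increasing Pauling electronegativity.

F is in period 2, group 17; Si is in period 3, group 14; As is in period 4, group 15; Ba is in period 6, group 2; Bi is in period 6, group 15.
Smaller atoms with higher effective nuclear charge are more electronegative.
Neither a single period nor a single group — weigh both effects.
Si > Ba: relative to Ba, both the across-period and down-group shifts push Si's electronegativity up.
Bi > Si: the two effects oppose for this pair; the across-period effect wins (2.02 vs 1.90).
As > Bi: As sits above Bi in group 15, so the down-group effect alone puts As higher.
F > As: relative to As, both the across-period and down-group shifts push F's electronegativity up.
Tabulated electronegativity (Pauling): F 3.98, Si 1.90, As 2.18, Ba 0.89, Bi 2.02.
So from lowest to highest: Ba < Si < Bi < As < F.

Ba, Si, Bi, As, F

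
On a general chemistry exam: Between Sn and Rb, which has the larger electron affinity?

Rb is in period 5, group 1; Sn is in period 5, group 14.
Adding an electron releases more energy for atoms nearer the top right (short of the noble gases).
All lie in period 5, so electron affinity increases left to right.
So Sn has the larger electron affinity (Sn > Rb).

Sn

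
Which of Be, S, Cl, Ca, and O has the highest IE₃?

After 2 electrons have been removed, what remains? Be²⁺ is the bare [He] core; S²⁺ still has 4 valence electrons; Cl²⁺ still has 5 valence electrons; Ca²⁺ is the bare [Ar] core; O²⁺ still has 4 valence electrons.
Usually core removal costs more than valence removal, but here the competition is close: a tightly held n=2 valence electron can cost more to remove than an n=3 core electron, so the actual values have to decide it.
Valence configurations: S²⁺ [Ne]3s²3p², Cl²⁺ [Ne]3s²3p³, O²⁺ [He]2s²2p².
Approximate IE_3 values (kJ/mol): Be 14849, S 3357, Cl 3822, Ca 4912, O 5300.
Overall IE_3 order: S < Cl < Ca < O < Be.

Be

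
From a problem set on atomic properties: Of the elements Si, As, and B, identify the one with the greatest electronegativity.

B is in period 2, group 13; Si is in period 3, group 14; As is in period 4, group 15.
Atoms toward the upper right of the periodic table pull bonding electrons most strongly.
A diagonal step moves right (one effect) and down (the opposite effect) at once.
B > Si: period and group pull opposite ways; the down-group shift dominates (2.04 vs 1.90).
As > B: period and group pull opposite ways; the across-period shift dominates (2.18 vs 2.04).
For reference (Pauling): B 2.04, Si 1.90, As 2.18.
The greatest electronegativity among these belongs to As.

As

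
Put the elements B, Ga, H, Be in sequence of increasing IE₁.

Ga, B, Be, H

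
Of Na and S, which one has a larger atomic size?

Na

Atomic radius shrinks across a period as nuclear charge pulls the same shell inward, and grows down a group as new shells are added.
All lie in period 3, so atomic radius increases right to left.
So Na has the larger atomic size (Na > S).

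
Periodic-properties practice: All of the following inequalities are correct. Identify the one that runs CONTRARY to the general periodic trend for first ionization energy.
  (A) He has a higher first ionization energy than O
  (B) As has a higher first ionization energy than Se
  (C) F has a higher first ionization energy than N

The general trend: first ionization energy increases across a period and decreases down a group.
(A) He (period 1, group 18) vs O (period 2, group 16): the stated order agrees with the simple trend.
(B) As (period 4, group 15) vs Se (period 4, group 16): the stated order contradicts the simple trend.
(C) F (period 2, group 17) vs N (period 2, group 15): the stated order agrees with the simple trend.
The exception is (B): Se (4p⁴) ionizes more easily than half-filled As (4p³).

(B)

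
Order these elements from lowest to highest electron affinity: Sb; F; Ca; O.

Ca < Sb < O < F

Atoms with high Z_eff and room in the valence shell (especially the halogens) have the most exothermic electron affinities.
Neither a single period nor a single group — weigh both effects.
Sb > Ca: the two effects oppose for this pair; the across-period effect wins (103 vs 2 kJ/mol).
O > Sb: relative to Sb, both the across-period and down-group shifts push O's electron affinity up.
F > O: F lies to the right of O in period 2, so the across-period effect alone puts F higher.
Tabulated electron affinity (kJ/mol): O 141, F 328, Ca 2, Sb 103.
So from lowest to highest: Ca < Sb < O < F.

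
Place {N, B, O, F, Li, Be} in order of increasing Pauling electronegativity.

Li < Be < B < N < O < F

Li is in period 2, group 1; Be is in period 2, group 2; B is in period 2, group 13; N is in period 2, group 15; O is in period 2, group 16; F is in period 2, group 17.
Smaller atoms with higher effective nuclear charge are more electronegative.
All lie in period 2, so electronegativity increases left to right.
So from lowest to highest: Li < Be < B < N < O < F.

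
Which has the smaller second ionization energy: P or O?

P

After 1 electron has been removed, what remains? P⁺ still has 4 valence electrons; O⁺ still has 5 valence electrons.
All are still removing valence electrons, so compare the +1 ions as you would atoms: IE_2 generally rises across a period (higher Z_eff) and falls down a group (larger shell), subject to the usual subshell exceptions.
Valence configurations: P⁺ [Ne]3s²3p², O⁺ [He]2s²2p³.
Approximate IE_2 values (kJ/mol): P 1907, O 3388.
So the second ionization energies run P < O.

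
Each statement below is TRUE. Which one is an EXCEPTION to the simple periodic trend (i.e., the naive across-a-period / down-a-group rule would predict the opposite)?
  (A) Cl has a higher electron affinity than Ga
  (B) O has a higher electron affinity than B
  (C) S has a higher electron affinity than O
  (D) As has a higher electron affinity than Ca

The general trend: electron affinity increases across a period and decreases down a group.
(A) Cl (period 3, group 17) vs Ga (period 4, group 13): the stated order agrees with the simple trend.
(B) O (period 2, group 16) vs B (period 2, group 13): the stated order agrees with the simple trend.
(C) S (period 3, group 16) vs O (period 2, group 16): the stated order contradicts the simple trend.
(D) As (period 4, group 15) vs Ca (period 4, group 2): the stated order agrees with the simple trend.
The exception is (C): the compact 2p subshell of O repels the added electron more than S's larger 3p does.

(C)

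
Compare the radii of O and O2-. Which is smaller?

Forming O2- adds 2 electrons to O. More electron–electron repulsion in the same shell, with unchanged nuclear charge, lets the cloud expand.
An anion is larger than its parent atom: O2- > O.

O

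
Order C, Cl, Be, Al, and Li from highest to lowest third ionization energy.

Be > Li > C > Cl > Al

After 2 electrons have been removed, what remains? C²⁺ still has 2 valence electrons; Cl²⁺ still has 5 valence electrons; Be²⁺ is the bare [He] core; Al²⁺ still has 1 valence electron; Li²⁺ is already 1 electron into the core.
Pulling an electron out of a noble-gas core costs far more than removing a remaining valence electron, so Li and Be sit at the high end of IE_3.
Valence configurations: C²⁺ [He]2s², Cl²⁺ [Ne]3s²3p³, Al²⁺ [Ne]3s¹.
The numbers (kJ/mol): C 4620, Cl 3822, Be 14849, Al 2745, Li 11815.
Overall IE_3 order: Al < Cl < C < Li < Be.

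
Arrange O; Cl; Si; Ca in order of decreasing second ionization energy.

O, Cl, Si, Ca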